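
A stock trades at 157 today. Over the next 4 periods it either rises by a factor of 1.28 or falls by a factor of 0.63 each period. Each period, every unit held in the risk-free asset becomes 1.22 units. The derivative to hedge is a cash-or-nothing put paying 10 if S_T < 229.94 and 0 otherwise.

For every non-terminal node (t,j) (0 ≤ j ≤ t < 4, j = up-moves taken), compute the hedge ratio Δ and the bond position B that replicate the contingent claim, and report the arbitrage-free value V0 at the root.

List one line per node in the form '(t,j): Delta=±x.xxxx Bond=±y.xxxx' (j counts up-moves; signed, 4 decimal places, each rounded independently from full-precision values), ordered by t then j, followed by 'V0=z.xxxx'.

(0,0): Delta=-0.0404 Bond=7.7859
(1,0): Delta=0.0000 Bond=5.5071
(1,1): Delta=-0.0424 Bond=9.9048
(2,0): Delta=0.0000 Bond=6.7186
(2,1): Delta=0.0000 Bond=6.7186
(2,2): Delta=-0.0445 Bond=12.6294
(3,0): Delta=0.0000 Bond=8.1967
(3,1): Delta=0.0000 Bond=8.1967
(3,2): Delta=0.0000 Bond=8.1967
(3,3): Delta=-0.0467 Bond=16.1412
V0=1.4498

The replicating-portfolio and risk-neutral prices coincide; use p* = (1.22−0.63)/(1.28−0.63) = 0.9077 for the latter.
Terminal payoffs: V(4,0)=10.0000, V(4,1)=10.0000, V(4,2)=10.0000, V(4,3)=10.0000, V(4,4)=0.0000
  t=3,j=0: stock 39.2574 → up 50.2494 (V=10.0000), down 24.7321 (V=10.0000). Price 8.1967; hedge Δ=0.0000, bond B=8.1967.
  t=3,j=1: stock 79.7610 → up 102.0941 (V=10.0000), down 50.2494 (V=10.0000). Price 8.1967; hedge Δ=0.0000, bond B=8.1967.
  t=3,j=2: stock 162.0541 → up 207.4293 (V=10.0000), down 102.0941 (V=10.0000). Price 8.1967; hedge Δ=0.0000, bond B=8.1967.
  t=3,j=3: stock 329.2529 → up 421.4437 (V=0.0000), down 207.4293 (V=10.0000). Price 0.7566; hedge Δ=-0.0467, bond B=16.1412.
  t=2,j=0: stock 62.3133 → up 79.7610 (V=8.1967), down 39.2574 (V=8.1967). Price 6.7186; hedge Δ=0.0000, bond B=6.7186.
  t=2,j=1: stock 126.6048 → up 162.0541 (V=8.1967), down 79.7610 (V=8.1967). Price 6.7186; hedge Δ=0.0000, bond B=6.7186.
  t=2,j=2: stock 257.2288 → up 329.2529 (V=0.7566), down 162.0541 (V=8.1967). Price 1.1831; hedge Δ=-0.0445, bond B=12.6294.
  t=1,j=0: stock 98.9100 → up 126.6048 (V=6.7186), down 62.3133 (V=6.7186). Price 5.5071; hedge Δ=0.0000, bond B=5.5071.
  t=1,j=1: stock 200.9600 → up 257.2288 (V=1.1831), down 126.6048 (V=6.7186). Price 1.3886; hedge Δ=-0.0424, bond B=9.9048.
  t=0,j=0: stock 157.0000 → up 200.9600 (V=1.3886), down 98.9100 (V=5.5071). Price 1.4498; hedge Δ=-0.0404, bond B=7.7859.
The time-0 hedge costs 1.4498, which is the no-arbitrage price.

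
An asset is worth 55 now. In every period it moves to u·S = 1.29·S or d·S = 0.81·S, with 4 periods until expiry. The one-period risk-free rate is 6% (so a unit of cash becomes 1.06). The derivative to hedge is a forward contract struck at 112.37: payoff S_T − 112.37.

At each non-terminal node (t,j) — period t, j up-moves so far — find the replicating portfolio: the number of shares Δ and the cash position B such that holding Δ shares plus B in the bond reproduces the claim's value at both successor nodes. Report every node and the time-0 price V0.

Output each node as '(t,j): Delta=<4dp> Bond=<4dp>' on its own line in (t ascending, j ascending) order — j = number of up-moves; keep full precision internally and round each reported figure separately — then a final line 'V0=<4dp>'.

Since d<R<u, set p* = (R−d)/(u−d) = 0.5208; price each node as the discounted p*-expectation of its children.
At expiry t=4: V(4,0)=-88.6943, V(4,1)=-74.6643, V(4,2)=-52.3201, V(4,3)=-16.7350, V(4,4)=39.9376
(3,0): S=29.2293. Δ = (V_up−V_dn)/(S_up−S_dn) = (-74.6643−-88.6943)/(37.7057−23.6757) = 1.0000. V = [p*·-74.6643 + (1−p*)·-88.6943]/1.06 = -76.7802. B = V − Δ·S = -106.0094.
(3,1): S=46.5503. Δ = (V_up−V_dn)/(S_up−S_dn) = (-52.3201−-74.6643)/(60.0499−37.7057) = 1.0000. V = [p*·-52.3201 + (1−p*)·-74.6643]/1.06 = -59.4591. B = V − Δ·S = -106.0094.
(3,2): S=74.1357. Δ = (V_up−V_dn)/(S_up−S_dn) = (-16.7350−-52.3201)/(95.6350−60.0499) = 1.0000. V = [p*·-16.7350 + (1−p*)·-52.3201]/1.06 = -31.8738. B = V − Δ·S = -106.0094.
(3,3): S=118.0679. Δ = (V_up−V_dn)/(S_up−S_dn) = (39.9376−-16.7350)/(152.3076−95.6350) = 1.0000. V = [p*·39.9376 + (1−p*)·-16.7350]/1.06 = 12.0585. B = V − Δ·S = -106.0094.
(2,0): S=36.0855. Δ = (V_up−V_dn)/(S_up−S_dn) = (-59.4591−-76.7802)/(46.5503−29.2293) = 1.0000. V = [p*·-59.4591 + (1−p*)·-76.7802]/1.06 = -63.9234. B = V − Δ·S = -100.0089.
(2,1): S=57.4695. Δ = (V_up−V_dn)/(S_up−S_dn) = (-31.8738−-59.4591)/(74.1357−46.5503) = 1.0000. V = [p*·-31.8738 + (1−p*)·-59.4591]/1.06 = -42.5394. B = V − Δ·S = -100.0089.
(2,2): S=91.5255. Δ = (V_up−V_dn)/(S_up−S_dn) = (12.0585−-31.8738)/(118.0679−74.1357) = 1.0000. V = [p*·12.0585 + (1−p*)·-31.8738]/1.06 = -8.4834. B = V − Δ·S = -100.0089.
(1,0): S=44.5500. Δ = (V_up−V_dn)/(S_up−S_dn) = (-42.5394−-63.9234)/(57.4695−36.0855) = 1.0000. V = [p*·-42.5394 + (1−p*)·-63.9234]/1.06 = -49.7980. B = V − Δ·S = -94.3480.
(1,1): S=70.9500. Δ = (V_up−V_dn)/(S_up−S_dn) = (-8.4834−-42.5394)/(91.5255−57.4695) = 1.0000. V = [p*·-8.4834 + (1−p*)·-42.5394]/1.06 = -23.3980. B = V − Δ·S = -94.3480.
(0,0): S=55.0000. Δ = (V_up−V_dn)/(S_up−S_dn) = (-23.3980−-49.7980)/(70.9500−44.5500) = 1.0000. V = [p*·-23.3980 + (1−p*)·-49.7980]/1.06 = -34.0076. B = V − Δ·S = -89.0076.
Check: Δ(0,0)·S0 + B(0,0) = -34.0076 = V0.

(0,0): Delta=1.0000 Bond=-89.0076
(1,0): Delta=1.0000 Bond=-94.3480
(1,1): Delta=1.0000 Bond=-94.3480
(2,0): Delta=1.0000 Bond=-100.0089
(2,1): Delta=1.0000 Bond=-100.0089
(2,2): Delta=1.0000 Bond=-100.0089
(3,0): Delta=1.0000 Bond=-106.0094
(3,1): Delta=1.0000 Bond=-106.0094
(3,2): Delta=1.0000 Bond=-106.0094
(3,3): Delta=1.0000 Bond=-106.0094
V0=-34.0076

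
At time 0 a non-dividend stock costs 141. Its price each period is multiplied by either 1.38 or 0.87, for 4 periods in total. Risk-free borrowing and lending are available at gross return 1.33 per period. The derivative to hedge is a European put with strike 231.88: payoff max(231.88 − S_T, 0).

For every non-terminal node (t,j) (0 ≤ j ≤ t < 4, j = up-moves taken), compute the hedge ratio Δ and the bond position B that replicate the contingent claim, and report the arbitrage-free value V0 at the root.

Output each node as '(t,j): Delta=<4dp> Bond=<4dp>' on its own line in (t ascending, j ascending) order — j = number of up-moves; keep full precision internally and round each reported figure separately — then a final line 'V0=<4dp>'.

Since d<R<u, set p* = (R−d)/(u−d) = 0.9020; price each node as the discounted p*-expectation of its children.
Terminal payoffs: V(4,0)=151.1014, V(4,1)=103.7485, V(4,2)=28.6369, V(4,3)=0.0000, V(4,4)=0.0000
(3,0): S=92.8489. Δ = (V_up−V_dn)/(S_up−S_dn) = (103.7485−151.1014)/(128.1315−80.7786) = -1.0000. V = [p*·103.7485 + (1−p*)·151.1014]/1.33 = 81.4969. B = V − Δ·S = 174.3459.
(3,1): S=147.2776. Δ = (V_up−V_dn)/(S_up−S_dn) = (28.6369−103.7485)/(203.2431−128.1315) = -1.0000. V = [p*·28.6369 + (1−p*)·103.7485]/1.33 = 27.0683. B = V − Δ·S = 174.3459.
(3,2): S=233.6127. Δ = (V_up−V_dn)/(S_up−S_dn) = (0.0000−28.6369)/(322.3856−203.2431) = -0.2404. V = [p*·0.0000 + (1−p*)·28.6369]/1.33 = 2.1109. B = V − Δ·S = 58.2617.
(3,3): S=370.5582. Δ = (V_up−V_dn)/(S_up−S_dn) = (0.0000−0.0000)/(511.3702−322.3856) = 0.0000. V = [p*·0.0000 + (1−p*)·0.0000]/1.33 = 0.0000. B = V − Δ·S = 0.0000.
(2,0): S=106.7229. Δ = (V_up−V_dn)/(S_up−S_dn) = (27.0683−81.4969)/(147.2776−92.8489) = -1.0000. V = [p*·27.0683 + (1−p*)·81.4969]/1.33 = 24.3642. B = V − Δ·S = 131.0871.
(2,1): S=169.2846. Δ = (V_up−V_dn)/(S_up−S_dn) = (2.1109−27.0683)/(233.6127−147.2776) = -0.2891. V = [p*·2.1109 + (1−p*)·27.0683]/1.33 = 3.4269. B = V − Δ·S = 52.3628.
(2,2): S=268.5204. Δ = (V_up−V_dn)/(S_up−S_dn) = (0.0000−2.1109)/(370.5582−233.6127) = -0.0154. V = [p*·0.0000 + (1−p*)·2.1109]/1.33 = 0.1556. B = V − Δ·S = 4.2947.
(1,0): S=122.6700. Δ = (V_up−V_dn)/(S_up−S_dn) = (3.4269−24.3642)/(169.2846−106.7229) = -0.3347. V = [p*·3.4269 + (1−p*)·24.3642]/1.33 = 4.1200. B = V − Δ·S = 45.1736.
(1,1): S=194.5800. Δ = (V_up−V_dn)/(S_up−S_dn) = (0.1556−3.4269)/(268.5204−169.2846) = -0.0330. V = [p*·0.1556 + (1−p*)·3.4269]/1.33 = 0.3581. B = V − Δ·S = 6.7724.
(0,0): S=141.0000. Δ = (V_up−V_dn)/(S_up−S_dn) = (0.3581−4.1200)/(194.5800−122.6700) = -0.0523. V = [p*·0.3581 + (1−p*)·4.1200]/1.33 = 0.5466. B = V − Δ·S = 7.9227.
Self-financing check: at every node Δ·S+B equals the discounted successor values.

(0,0): Delta=-0.0523 Bond=7.9227
(1,0): Delta=-0.3347 Bond=45.1736
(1,1): Delta=-0.0330 Bond=6.7724
(2,0): Delta=-1.0000 Bond=131.0871
(2,1): Delta=-0.2891 Bond=52.3628
(2,2): Delta=-0.0154 Bond=4.2947
(3,0): Delta=-1.0000 Bond=174.3459
(3,1): Delta=-1.0000 Bond=174.3459
(3,2): Delta=-0.2404 Bond=58.2617
(3,3): Delta=0.0000 Bond=0.0000
V0=0.5466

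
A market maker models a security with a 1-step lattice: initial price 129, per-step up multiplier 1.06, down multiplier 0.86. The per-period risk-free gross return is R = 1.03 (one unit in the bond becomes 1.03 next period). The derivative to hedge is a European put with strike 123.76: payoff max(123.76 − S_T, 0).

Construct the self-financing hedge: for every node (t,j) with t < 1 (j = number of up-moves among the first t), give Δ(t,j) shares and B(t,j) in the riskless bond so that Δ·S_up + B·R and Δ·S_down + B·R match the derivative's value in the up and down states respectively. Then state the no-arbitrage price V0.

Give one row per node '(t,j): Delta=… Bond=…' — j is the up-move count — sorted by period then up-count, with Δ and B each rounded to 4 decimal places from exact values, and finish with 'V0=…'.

Risk-neutral probability p* = (R−d)/(u−d) = (1.03−0.86)/(1.06−0.86) = 0.8500.
Terminal payoffs: V(1,0)=12.8200, V(1,1)=0.0000
Node (0,0) S=129.0000: V=(p*·0.0000+(1−p*)·12.8200)/1.03=1.8670; Δ=(0.0000−12.8200)/(136.7400−110.9400)=-0.4969; B=V−Δ·S=65.9670
Each (Δ,B) replicates both successor values, so the strategy is self-financing and V0 is arbitrage-free.

(0,0): Delta=-0.4969 Bond=65.9670
V0=1.8670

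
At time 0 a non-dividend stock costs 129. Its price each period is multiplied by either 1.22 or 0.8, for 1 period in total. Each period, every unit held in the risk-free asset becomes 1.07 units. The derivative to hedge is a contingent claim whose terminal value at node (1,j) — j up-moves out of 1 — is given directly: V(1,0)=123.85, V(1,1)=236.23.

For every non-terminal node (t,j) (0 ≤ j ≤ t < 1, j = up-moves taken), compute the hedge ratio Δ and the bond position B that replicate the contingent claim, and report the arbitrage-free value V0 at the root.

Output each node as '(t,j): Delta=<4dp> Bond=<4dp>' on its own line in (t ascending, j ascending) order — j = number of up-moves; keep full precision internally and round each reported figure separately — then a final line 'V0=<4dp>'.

(0,0): Delta=2.0742 Bond=-84.3057
V0=183.2657

Under the risk-neutral measure, an up-move has probability p* = (R−d)/(u−d) = 0.6429 and values discount at R = 1.07.
Terminal payoffs: V(1,0)=123.8500, V(1,1)=236.2300
Node (0,0) S=129.0000: V=(p*·236.2300+(1−p*)·123.8500)/1.07=183.2657; Δ=(236.2300−123.8500)/(157.3800−103.2000)=2.0742; B=V−Δ·S=-84.3057
Root portfolio cost Δ·129+B reproduces V0=183.2657.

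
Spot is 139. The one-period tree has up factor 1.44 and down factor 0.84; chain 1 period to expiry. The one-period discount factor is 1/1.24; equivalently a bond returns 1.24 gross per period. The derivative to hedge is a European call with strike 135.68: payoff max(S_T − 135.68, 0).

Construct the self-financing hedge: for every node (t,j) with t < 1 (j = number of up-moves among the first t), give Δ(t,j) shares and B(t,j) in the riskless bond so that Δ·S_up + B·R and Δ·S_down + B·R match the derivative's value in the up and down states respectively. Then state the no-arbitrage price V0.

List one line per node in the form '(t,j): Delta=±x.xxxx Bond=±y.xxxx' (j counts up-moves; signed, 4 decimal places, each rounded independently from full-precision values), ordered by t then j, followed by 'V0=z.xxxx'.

Under the risk-neutral measure, an up-move has probability p* = (R−d)/(u−d) = 0.6667 and values discount at R = 1.24.
Terminal values V(1,·): V(1,0)=0.0000, V(1,1)=64.4800
  t=0,j=0: stock 139.0000 → up 200.1600 (V=64.4800), down 116.7600 (V=0.0000). Price 34.6667; hedge Δ=0.7731, bond B=-72.8000.
Self-financing check: at every node Δ·S+B equals the discounted successor values.

(0,0): Delta=0.7731 Bond=-72.8000
V0=34.6667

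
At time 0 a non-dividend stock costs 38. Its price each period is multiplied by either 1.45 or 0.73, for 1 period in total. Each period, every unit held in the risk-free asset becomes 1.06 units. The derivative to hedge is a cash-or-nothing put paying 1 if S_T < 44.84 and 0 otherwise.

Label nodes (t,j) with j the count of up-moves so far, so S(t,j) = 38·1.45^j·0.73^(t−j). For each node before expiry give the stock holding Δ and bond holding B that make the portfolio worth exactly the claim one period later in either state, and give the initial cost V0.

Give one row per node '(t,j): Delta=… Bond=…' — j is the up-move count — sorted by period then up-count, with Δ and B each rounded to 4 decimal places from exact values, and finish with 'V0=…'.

No-arbitrage ⇒ martingale measure with p* = (R−d)/(u−d) = 0.4583.
Terminal payoffs: V(1,0)=1.0000, V(1,1)=0.0000
  t=0,j=0: stock 38.0000 → up 55.1000 (V=0.0000), down 27.7400 (V=1.0000). Price 0.5110; hedge Δ=-0.0365, bond B=1.8999.
Each (Δ,B) replicates both successor values, so the strategy is self-financing and V0 is arbitrage-free.

(0,0): Delta=-0.0365 Bond=1.8999
V0=0.5110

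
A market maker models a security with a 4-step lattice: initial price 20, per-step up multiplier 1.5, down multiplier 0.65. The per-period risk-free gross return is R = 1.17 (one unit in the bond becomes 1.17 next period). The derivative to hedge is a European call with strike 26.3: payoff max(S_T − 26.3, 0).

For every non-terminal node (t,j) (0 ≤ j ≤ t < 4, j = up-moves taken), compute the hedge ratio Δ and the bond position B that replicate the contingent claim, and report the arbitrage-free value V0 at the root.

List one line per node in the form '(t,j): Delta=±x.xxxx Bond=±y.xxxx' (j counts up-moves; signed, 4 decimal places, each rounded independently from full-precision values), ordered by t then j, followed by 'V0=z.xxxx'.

(0,0): Delta=0.7638 Bond=-6.3397
(1,0): Delta=0.4348 Bond=-3.1405
(1,1): Delta=0.8543 Bond=-10.1317
(2,0): Delta=0.0000 Bond=0.0000
(2,1): Delta=0.5544 Bond=-6.0062
(2,2): Delta=0.9368 Bond=-15.5652
(3,0): Delta=0.0000 Bond=0.0000
(3,1): Delta=0.0000 Bond=0.0000
(3,2): Delta=0.7069 Bond=-11.4869
(3,3): Delta=1.0000 Bond=-22.4786
V0=8.9370

No-arbitrage ⇒ martingale measure with p* = (R−d)/(u−d) = 0.6118.
Payoff layer (t=4): V(4,0)=0.0000, V(4,1)=0.0000, V(4,2)=0.0000, V(4,3)=17.5750, V(4,4)=74.9500
(3,0): S=5.4925. Δ = (V_up−V_dn)/(S_up−S_dn) = (0.0000−0.0000)/(8.2387−3.5701) = 0.0000. V = [p*·0.0000 + (1−p*)·0.0000]/1.17 = 0.0000. B = V − Δ·S = 0.0000.
(3,1): S=12.6750. Δ = (V_up−V_dn)/(S_up−S_dn) = (0.0000−0.0000)/(19.0125−8.2388) = 0.0000. V = [p*·0.0000 + (1−p*)·0.0000]/1.17 = 0.0000. B = V − Δ·S = 0.0000.
(3,2): S=29.2500. Δ = (V_up−V_dn)/(S_up−S_dn) = (17.5750−0.0000)/(43.8750−19.0125) = 0.7069. V = [p*·17.5750 + (1−p*)·0.0000]/1.17 = 9.1895. B = V − Δ·S = -11.4869.
(3,3): S=67.5000. Δ = (V_up−V_dn)/(S_up−S_dn) = (74.9500−17.5750)/(101.2500−43.8750) = 1.0000. V = [p*·74.9500 + (1−p*)·17.5750]/1.17 = 45.0214. B = V − Δ·S = -22.4786.
(2,0): S=8.4500. Δ = (V_up−V_dn)/(S_up−S_dn) = (0.0000−0.0000)/(12.6750−5.4925) = 0.0000. V = [p*·0.0000 + (1−p*)·0.0000]/1.17 = 0.0000. B = V − Δ·S = 0.0000.
(2,1): S=19.5000. Δ = (V_up−V_dn)/(S_up−S_dn) = (9.1895−0.0000)/(29.2500−12.6750) = 0.5544. V = [p*·9.1895 + (1−p*)·0.0000]/1.17 = 4.8050. B = V − Δ·S = -6.0062.
(2,2): S=45.0000. Δ = (V_up−V_dn)/(S_up−S_dn) = (45.0214−9.1895)/(67.5000−29.2500) = 0.9368. V = [p*·45.0214 + (1−p*)·9.1895]/1.17 = 26.5899. B = V − Δ·S = -15.5652.
(1,0): S=13.0000. Δ = (V_up−V_dn)/(S_up−S_dn) = (4.8050−0.0000)/(19.5000−8.4500) = 0.4348. V = [p*·4.8050 + (1−p*)·0.0000]/1.17 = 2.5124. B = V − Δ·S = -3.1405.
(1,1): S=30.0000. Δ = (V_up−V_dn)/(S_up−S_dn) = (26.5899−4.8050)/(45.0000−19.5000) = 0.8543. V = [p*·26.5899 + (1−p*)·4.8050]/1.17 = 15.4976. B = V − Δ·S = -10.1317.
(0,0): S=20.0000. Δ = (V_up−V_dn)/(S_up−S_dn) = (15.4976−2.5124)/(30.0000−13.0000) = 0.7638. V = [p*·15.4976 + (1−p*)·2.5124]/1.17 = 8.9370. B = V − Δ·S = -6.3397.
Self-financing check: at every node Δ·S+B equals the discounted successor values.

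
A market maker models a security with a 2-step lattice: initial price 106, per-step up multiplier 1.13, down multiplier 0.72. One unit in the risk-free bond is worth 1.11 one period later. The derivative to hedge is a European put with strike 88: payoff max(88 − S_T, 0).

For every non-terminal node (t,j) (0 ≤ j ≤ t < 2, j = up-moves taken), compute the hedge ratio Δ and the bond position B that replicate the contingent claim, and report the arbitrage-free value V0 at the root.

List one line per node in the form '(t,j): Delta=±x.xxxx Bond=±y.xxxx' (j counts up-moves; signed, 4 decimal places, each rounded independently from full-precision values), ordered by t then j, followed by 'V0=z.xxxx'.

No-arbitrage ⇒ martingale measure with p* = (R−d)/(u−d) = 0.9512.
Terminal values V(2,·): V(2,0)=33.0496, V(2,1)=1.7584, V(2,2)=0.0000
(1,0): S=76.3200. Δ = (V_up−V_dn)/(S_up−S_dn) = (1.7584−33.0496)/(86.2416−54.9504) = -1.0000. V = [p*·1.7584 + (1−p*)·33.0496]/1.11 = 2.9593. B = V − Δ·S = 79.2793.
(1,1): S=119.7800. Δ = (V_up−V_dn)/(S_up−S_dn) = (0.0000−1.7584)/(135.3514−86.2416) = -0.0358. V = [p*·0.0000 + (1−p*)·1.7584]/1.11 = 0.0773. B = V − Δ·S = 4.3661.
(0,0): S=106.0000. Δ = (V_up−V_dn)/(S_up−S_dn) = (0.0773−2.9593)/(119.7800−76.3200) = -0.0663. V = [p*·0.0773 + (1−p*)·2.9593]/1.11 = 0.1963. B = V − Δ·S = 7.2255.
Root portfolio cost Δ·106+B reproduces V0=0.1963.

(0,0): Delta=-0.0663 Bond=7.2255
(1,0): Delta=-1.0000 Bond=79.2793
(1,1): Delta=-0.0358 Bond=4.3661
V0=0.1963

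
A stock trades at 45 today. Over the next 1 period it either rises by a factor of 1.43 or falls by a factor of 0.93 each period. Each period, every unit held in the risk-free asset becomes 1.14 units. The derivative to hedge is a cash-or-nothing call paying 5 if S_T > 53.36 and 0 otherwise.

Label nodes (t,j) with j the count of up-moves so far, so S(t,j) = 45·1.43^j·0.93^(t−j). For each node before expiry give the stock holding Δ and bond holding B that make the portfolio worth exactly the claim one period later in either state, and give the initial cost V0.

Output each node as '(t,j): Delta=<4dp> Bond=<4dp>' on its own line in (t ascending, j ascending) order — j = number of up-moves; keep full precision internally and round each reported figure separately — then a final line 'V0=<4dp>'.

(0,0): Delta=0.2222 Bond=-8.1579
V0=1.8421

Under the risk-neutral measure, an up-move has probability p* = (R−d)/(u−d) = 0.4200 and values discount at R = 1.14.
At expiry t=1: V(1,0)=0.0000, V(1,1)=5.0000
Node (0,0) S=45.0000: V=(p*·5.0000+(1−p*)·0.0000)/1.14=1.8421; Δ=(5.0000−0.0000)/(64.3500−41.8500)=0.2222; B=V−Δ·S=-8.1579
Check: Δ(0,0)·S0 + B(0,0) = 1.8421 = V0.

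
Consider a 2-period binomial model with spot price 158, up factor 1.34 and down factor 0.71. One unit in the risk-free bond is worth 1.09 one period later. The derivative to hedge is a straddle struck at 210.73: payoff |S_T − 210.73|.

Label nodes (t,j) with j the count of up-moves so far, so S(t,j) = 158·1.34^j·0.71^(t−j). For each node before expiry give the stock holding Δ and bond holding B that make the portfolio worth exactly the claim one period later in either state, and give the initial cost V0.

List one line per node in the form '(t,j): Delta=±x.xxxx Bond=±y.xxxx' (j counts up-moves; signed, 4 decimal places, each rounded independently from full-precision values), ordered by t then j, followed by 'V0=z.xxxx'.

(0,0): Delta=-0.1886 Bond=93.8626
(1,0): Delta=-1.0000 Bond=193.3303
(1,1): Delta=0.0942 Bond=42.4285
V0=64.0599

Since d<R<u, set p* = (R−d)/(u−d) = 0.6032; price each node as the discounted p*-expectation of its children.
Terminal payoffs: V(2,0)=131.0822, V(2,1)=60.4088, V(2,2)=72.9748
Node (1,0) S=112.1800: V=(p*·60.4088+(1−p*)·131.0822)/1.09=81.1503; Δ=(60.4088−131.0822)/(150.3212−79.6478)=-1.0000; B=V−Δ·S=193.3303
Node (1,1) S=211.7200: V=(p*·72.9748+(1−p*)·60.4088)/1.09=62.3746; Δ=(72.9748−60.4088)/(283.7048−150.3212)=0.0942; B=V−Δ·S=42.4285
Node (0,0) S=158.0000: V=(p*·62.3746+(1−p*)·81.1503)/1.09=64.0599; Δ=(62.3746−81.1503)/(211.7200−112.1800)=-0.1886; B=V−Δ·S=93.8626
The time-0 hedge costs 64.0599, which is the no-arbitrage price.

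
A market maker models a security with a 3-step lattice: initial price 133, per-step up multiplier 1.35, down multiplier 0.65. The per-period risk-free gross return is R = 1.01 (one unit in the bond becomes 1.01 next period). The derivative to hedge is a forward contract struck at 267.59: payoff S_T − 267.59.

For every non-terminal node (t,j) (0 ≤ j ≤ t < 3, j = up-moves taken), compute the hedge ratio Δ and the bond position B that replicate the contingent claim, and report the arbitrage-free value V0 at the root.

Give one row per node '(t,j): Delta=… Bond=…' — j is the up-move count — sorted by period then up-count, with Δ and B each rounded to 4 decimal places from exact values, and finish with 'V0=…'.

The replicating-portfolio and risk-neutral prices coincide; use p* = (1.01−0.65)/(1.35−0.65) = 0.5143 for the latter.
At expiry t=3: V(3,0)=-231.0649, V(3,1)=-191.7301, V(3,2)=-110.0349, V(3,3)=59.6399
  t=2,j=0: stock 56.1925 → up 75.8599 (V=-191.7301), down 36.5251 (V=-231.0649). Price -208.7481; hedge Δ=1.0000, bond B=-264.9406.
  t=2,j=1: stock 116.7075 → up 157.5551 (V=-110.0349), down 75.8599 (V=-191.7301). Price -148.2331; hedge Δ=1.0000, bond B=-264.9406.
  t=2,j=2: stock 242.3925 → up 327.2299 (V=59.6399), down 157.5551 (V=-110.0349). Price -22.5481; hedge Δ=1.0000, bond B=-264.9406.
  t=1,j=0: stock 86.4500 → up 116.7075 (V=-148.2331), down 56.1925 (V=-208.7481). Price -175.8674; hedge Δ=1.0000, bond B=-262.3174.
  t=1,j=1: stock 179.5500 → up 242.3925 (V=-22.5481), down 116.7075 (V=-148.2331). Price -82.7674; hedge Δ=1.0000, bond B=-262.3174.
  t=0,j=0: stock 133.0000 → up 179.5500 (V=-82.7674), down 86.4500 (V=-175.8674). Price -126.7202; hedge Δ=1.0000, bond B=-259.7202.
Root portfolio cost Δ·133+B reproduces V0=-126.7202.

(0,0): Delta=1.0000 Bond=-259.7202
(1,0): Delta=1.0000 Bond=-262.3174
(1,1): Delta=1.0000 Bond=-262.3174
(2,0): Delta=1.0000 Bond=-264.9406
(2,1): Delta=1.0000 Bond=-264.9406
(2,2): Delta=1.0000 Bond=-264.9406
V0=-126.7202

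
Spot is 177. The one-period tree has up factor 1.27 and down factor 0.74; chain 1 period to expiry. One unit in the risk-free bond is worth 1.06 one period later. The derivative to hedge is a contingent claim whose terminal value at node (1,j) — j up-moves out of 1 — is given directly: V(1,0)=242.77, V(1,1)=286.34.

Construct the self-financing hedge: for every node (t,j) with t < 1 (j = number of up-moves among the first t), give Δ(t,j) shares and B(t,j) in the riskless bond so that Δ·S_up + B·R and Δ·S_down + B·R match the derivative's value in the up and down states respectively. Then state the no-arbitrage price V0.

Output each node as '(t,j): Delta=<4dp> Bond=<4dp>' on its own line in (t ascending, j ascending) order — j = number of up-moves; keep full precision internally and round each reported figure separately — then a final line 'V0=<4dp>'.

(0,0): Delta=0.4644 Bond=171.6381
V0=253.8457

Since d<R<u, set p* = (R−d)/(u−d) = 0.6038; price each node as the discounted p*-expectation of its children.
Terminal values V(1,·): V(1,0)=242.7700, V(1,1)=286.3400
Node (0,0) S=177.0000: V=(p*·286.3400+(1−p*)·242.7700)/1.06=253.8457; Δ=(286.3400−242.7700)/(224.7900−130.9800)=0.4644; B=V−Δ·S=171.6381
Each (Δ,B) replicates both successor values, so the strategy is self-financing and V0 is arbitrage-free.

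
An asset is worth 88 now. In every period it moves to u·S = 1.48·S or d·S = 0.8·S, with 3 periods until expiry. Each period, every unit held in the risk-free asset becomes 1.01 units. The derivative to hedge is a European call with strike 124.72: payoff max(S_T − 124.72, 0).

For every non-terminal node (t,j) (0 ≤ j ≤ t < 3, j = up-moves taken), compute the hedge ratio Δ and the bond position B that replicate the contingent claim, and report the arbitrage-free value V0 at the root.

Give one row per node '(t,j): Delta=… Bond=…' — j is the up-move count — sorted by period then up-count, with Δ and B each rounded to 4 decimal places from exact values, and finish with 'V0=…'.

Under the risk-neutral measure, an up-move has probability p* = (R−d)/(u−d) = 0.3088 and values discount at R = 1.01.
Terminal payoffs: V(3,0)=0.0000, V(3,1)=0.0000, V(3,2)=29.4842, V(3,3)=160.5577
  t=2,j=0: stock 56.3200 → up 83.3536 (V=0.0000), down 45.0560 (V=0.0000). Price 0.0000; hedge Δ=0.0000, bond B=0.0000.
  t=2,j=1: stock 104.1920 → up 154.2042 (V=29.4842), down 83.3536 (V=0.0000). Price 9.0152; hedge Δ=0.4161, bond B=-34.3438.
  t=2,j=2: stock 192.7552 → up 285.2777 (V=160.5577), down 154.2042 (V=29.4842). Price 69.2701; hedge Δ=1.0000, bond B=-123.4851.
  t=1,j=0: stock 70.4000 → up 104.1920 (V=9.0152), down 56.3200 (V=0.0000). Price 2.7566; hedge Δ=0.1883, bond B=-10.5012.
  t=1,j=1: stock 130.2400 → up 192.7552 (V=69.2701), down 104.1920 (V=9.0152). Price 27.3499; hedge Δ=0.6804, bond B=-61.2602.
  t=0,j=0: stock 88.0000 → up 130.2400 (V=27.3499), down 70.4000 (V=2.7566). Price 10.2491; hedge Δ=0.4110, bond B=-25.9176.
Check: Δ(0,0)·S0 + B(0,0) = 10.2491 = V0.

(0,0): Delta=0.4110 Bond=-25.9176
(1,0): Delta=0.1883 Bond=-10.5012
(1,1): Delta=0.6804 Bond=-61.2602
(2,0): Delta=0.0000 Bond=0.0000
(2,1): Delta=0.4161 Bond=-34.3438
(2,2): Delta=1.0000 Bond=-123.4851
V0=10.2491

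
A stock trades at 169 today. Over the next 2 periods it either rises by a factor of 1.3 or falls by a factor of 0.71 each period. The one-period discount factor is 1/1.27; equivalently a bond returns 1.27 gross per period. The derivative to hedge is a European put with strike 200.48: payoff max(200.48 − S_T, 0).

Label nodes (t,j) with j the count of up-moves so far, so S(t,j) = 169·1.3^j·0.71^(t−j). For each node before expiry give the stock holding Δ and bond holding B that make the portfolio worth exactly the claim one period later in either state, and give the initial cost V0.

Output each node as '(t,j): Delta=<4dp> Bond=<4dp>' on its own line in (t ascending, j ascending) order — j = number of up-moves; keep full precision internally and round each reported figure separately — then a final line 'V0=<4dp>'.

No-arbitrage ⇒ martingale measure with p* = (R−d)/(u−d) = 0.9492.
Payoff layer (t=2): V(2,0)=115.2871, V(2,1)=44.4930, V(2,2)=0.0000
(1,0): S=119.9900. Δ = (V_up−V_dn)/(S_up−S_dn) = (44.4930−115.2871)/(155.9870−85.1929) = -1.0000. V = [p*·44.4930 + (1−p*)·115.2871]/1.27 = 37.8683. B = V − Δ·S = 157.8583.
(1,1): S=219.7000. Δ = (V_up−V_dn)/(S_up−S_dn) = (0.0000−44.4930)/(285.6100−155.9870) = -0.3432. V = [p*·0.0000 + (1−p*)·44.4930]/1.27 = 1.7814. B = V − Δ·S = 77.1932.
(0,0): S=169.0000. Δ = (V_up−V_dn)/(S_up−S_dn) = (1.7814−37.8683)/(219.7000−119.9900) = -0.3619. V = [p*·1.7814 + (1−p*)·37.8683]/1.27 = 2.8475. B = V − Δ·S = 64.0117.
Check: Δ(0,0)·S0 + B(0,0) = 2.8475 = V0.

(0,0): Delta=-0.3619 Bond=64.0117
(1,0): Delta=-1.0000 Bond=157.8583
(1,1): Delta=-0.3432 Bond=77.1932
V0=2.8475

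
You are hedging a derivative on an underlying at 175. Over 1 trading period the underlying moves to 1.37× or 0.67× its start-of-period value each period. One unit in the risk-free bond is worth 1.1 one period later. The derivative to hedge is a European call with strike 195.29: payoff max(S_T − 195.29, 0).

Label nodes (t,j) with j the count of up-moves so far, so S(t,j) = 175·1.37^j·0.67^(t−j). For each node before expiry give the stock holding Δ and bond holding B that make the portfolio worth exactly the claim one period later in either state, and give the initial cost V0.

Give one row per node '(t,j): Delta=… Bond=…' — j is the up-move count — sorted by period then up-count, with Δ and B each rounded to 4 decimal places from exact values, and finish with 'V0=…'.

(0,0): Delta=0.3629 Bond=-38.6860
V0=24.8283

Under the risk-neutral measure, an up-move has probability p* = (R−d)/(u−d) = 0.6143 and values discount at R = 1.1.
Payoff layer (t=1): V(1,0)=0.0000, V(1,1)=44.4600
  t=0,j=0: stock 175.0000 → up 239.7500 (V=44.4600), down 117.2500 (V=0.0000). Price 24.8283; hedge Δ=0.3629, bond B=-38.6860.
Self-financing check: at every node Δ·S+B equals the discounted successor values.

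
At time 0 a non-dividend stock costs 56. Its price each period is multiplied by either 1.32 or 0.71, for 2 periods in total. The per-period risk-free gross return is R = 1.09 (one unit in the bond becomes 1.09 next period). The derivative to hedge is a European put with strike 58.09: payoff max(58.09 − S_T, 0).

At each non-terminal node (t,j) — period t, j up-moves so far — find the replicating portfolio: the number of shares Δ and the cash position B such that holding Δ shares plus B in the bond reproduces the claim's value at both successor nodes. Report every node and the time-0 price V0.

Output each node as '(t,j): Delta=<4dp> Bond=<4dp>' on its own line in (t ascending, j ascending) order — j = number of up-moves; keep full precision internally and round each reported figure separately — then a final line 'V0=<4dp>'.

No-arbitrage ⇒ martingale measure with p* = (R−d)/(u−d) = 0.6230.
Payoff layer (t=2): V(2,0)=29.8604, V(2,1)=5.6068, V(2,2)=0.0000
  t=1,j=0: stock 39.7600 → up 52.4832 (V=5.6068), down 28.2296 (V=29.8604). Price 13.5336; hedge Δ=-1.0000, bond B=53.2936.
  t=1,j=1: stock 73.9200 → up 97.5744 (V=0.0000), down 52.4832 (V=5.6068). Price 1.9395; hedge Δ=-0.1243, bond B=11.1310.
  t=0,j=0: stock 56.0000 → up 73.9200 (V=1.9395), down 39.7600 (V=13.5336). Price 5.7899; hedge Δ=-0.3394, bond B=24.7966.
Each (Δ,B) replicates both successor values, so the strategy is self-financing and V0 is arbitrage-free.

(0,0): Delta=-0.3394 Bond=24.7966
(1,0): Delta=-1.0000 Bond=53.2936
(1,1): Delta=-0.1243 Bond=11.1310
V0=5.7899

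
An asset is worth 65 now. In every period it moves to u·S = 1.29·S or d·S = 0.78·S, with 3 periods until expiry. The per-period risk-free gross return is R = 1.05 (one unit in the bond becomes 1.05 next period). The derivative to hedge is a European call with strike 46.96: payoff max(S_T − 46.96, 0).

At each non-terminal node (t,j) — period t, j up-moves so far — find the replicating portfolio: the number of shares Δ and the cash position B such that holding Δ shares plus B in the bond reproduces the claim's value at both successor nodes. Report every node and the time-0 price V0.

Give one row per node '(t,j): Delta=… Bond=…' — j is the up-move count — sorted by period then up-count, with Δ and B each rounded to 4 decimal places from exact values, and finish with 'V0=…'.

Since d<R<u, set p* = (R−d)/(u−d) = 0.5294; price each node as the discounted p*-expectation of its children.
Terminal payoffs: V(3,0)=0.0000, V(3,1)=4.0543, V(3,2)=37.4099, V(3,3)=92.5748
  t=2,j=0: stock 39.5460 → up 51.0143 (V=4.0543), down 30.8459 (V=0.0000). Price 2.0442; hedge Δ=0.2010, bond B=-5.9055.
  t=2,j=1: stock 65.4030 → up 84.3699 (V=37.4099), down 51.0143 (V=4.0543). Price 20.6792; hedge Δ=1.0000, bond B=-44.7238.
  t=2,j=2: stock 108.1665 → up 139.5348 (V=92.5748), down 84.3699 (V=37.4099). Price 63.4427; hedge Δ=1.0000, bond B=-44.7238.
  t=1,j=0: stock 50.7000 → up 65.4030 (V=20.6792), down 39.5460 (V=2.0442). Price 11.3427; hedge Δ=0.7207, bond B=-25.1965.
  t=1,j=1: stock 83.8500 → up 108.1665 (V=63.4427), down 65.4030 (V=20.6792). Price 41.2559; hedge Δ=1.0000, bond B=-42.5941.
  t=0,j=0: stock 65.0000 → up 83.8500 (V=41.2559), down 50.7000 (V=11.3427). Price 25.8848; hedge Δ=0.9024, bond B=-32.7686.
Check: Δ(0,0)·S0 + B(0,0) = 25.8848 = V0.

(0,0): Delta=0.9024 Bond=-32.7686
(1,0): Delta=0.7207 Bond=-25.1965
(1,1): Delta=1.0000 Bond=-42.5941
(2,0): Delta=0.2010 Bond=-5.9055
(2,1): Delta=1.0000 Bond=-44.7238
(2,2): Delta=1.0000 Bond=-44.7238
V0=25.8848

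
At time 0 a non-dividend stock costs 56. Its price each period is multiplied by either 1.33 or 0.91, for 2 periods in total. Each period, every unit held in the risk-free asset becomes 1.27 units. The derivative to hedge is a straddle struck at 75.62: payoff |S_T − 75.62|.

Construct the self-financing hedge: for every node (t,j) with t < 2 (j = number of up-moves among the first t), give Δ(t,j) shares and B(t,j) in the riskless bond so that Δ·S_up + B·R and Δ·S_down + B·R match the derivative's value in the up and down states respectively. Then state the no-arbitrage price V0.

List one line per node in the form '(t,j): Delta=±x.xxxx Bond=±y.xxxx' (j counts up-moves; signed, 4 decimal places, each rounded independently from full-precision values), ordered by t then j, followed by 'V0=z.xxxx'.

No-arbitrage ⇒ martingale measure with p* = (R−d)/(u−d) = 0.8571.
Payoff layer (t=2): V(2,0)=29.2464, V(2,1)=7.8432, V(2,2)=23.4384
Node (1,0) S=50.9600: V=(p*·7.8432+(1−p*)·29.2464)/1.27=8.5833; Δ=(7.8432−29.2464)/(67.7768−46.3736)=-1.0000; B=V−Δ·S=59.5433
Node (1,1) S=74.4800: V=(p*·23.4384+(1−p*)·7.8432)/1.27=16.7012; Δ=(23.4384−7.8432)/(99.0584−67.7768)=0.4985; B=V−Δ·S=-20.4302
Node (0,0) S=56.0000: V=(p*·16.7012+(1−p*)·8.5833)/1.27=12.2374; Δ=(16.7012−8.5833)/(74.4800−50.9600)=0.3451; B=V−Δ·S=-7.0909
Each (Δ,B) replicates both successor values, so the strategy is self-financing and V0 is arbitrage-free.

(0,0): Delta=0.3451 Bond=-7.0909
(1,0): Delta=-1.0000 Bond=59.5433
(1,1): Delta=0.4985 Bond=-20.4302
V0=12.2374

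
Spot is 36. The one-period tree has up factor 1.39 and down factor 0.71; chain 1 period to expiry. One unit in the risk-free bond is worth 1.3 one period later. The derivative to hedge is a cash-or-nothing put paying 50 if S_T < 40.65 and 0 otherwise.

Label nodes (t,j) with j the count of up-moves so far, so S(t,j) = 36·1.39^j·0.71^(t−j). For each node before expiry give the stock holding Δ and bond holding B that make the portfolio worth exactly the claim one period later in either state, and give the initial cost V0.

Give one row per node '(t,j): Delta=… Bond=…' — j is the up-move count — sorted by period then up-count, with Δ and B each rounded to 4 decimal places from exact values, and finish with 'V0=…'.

(0,0): Delta=-2.0425 Bond=78.6199
V0=5.0905

No-arbitrage ⇒ martingale measure with p* = (R−d)/(u−d) = 0.8676.
Terminal values V(1,·): V(1,0)=50.0000, V(1,1)=0.0000
(0,0): S=36.0000. Δ = (V_up−V_dn)/(S_up−S_dn) = (0.0000−50.0000)/(50.0400−25.5600) = -2.0425. V = [p*·0.0000 + (1−p*)·50.0000]/1.3 = 5.0905. B = V − Δ·S = 78.6199.
Each (Δ,B) replicates both successor values, so the strategy is self-financing and V0 is arbitrage-free.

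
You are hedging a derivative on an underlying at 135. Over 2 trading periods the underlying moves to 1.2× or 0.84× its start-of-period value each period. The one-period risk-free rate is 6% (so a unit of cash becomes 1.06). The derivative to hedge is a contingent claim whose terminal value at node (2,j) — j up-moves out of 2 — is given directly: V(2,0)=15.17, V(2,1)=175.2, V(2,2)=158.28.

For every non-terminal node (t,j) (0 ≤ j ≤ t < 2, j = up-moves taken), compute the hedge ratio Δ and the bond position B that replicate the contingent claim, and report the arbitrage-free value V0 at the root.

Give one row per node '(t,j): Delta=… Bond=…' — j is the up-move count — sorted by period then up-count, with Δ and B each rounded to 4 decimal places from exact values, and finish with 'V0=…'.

No-arbitrage ⇒ martingale measure with p* = (R−d)/(u−d) = 0.6111.
Payoff layer (t=2): V(2,0)=15.1700, V(2,1)=175.2000, V(2,2)=158.2800
(1,0): S=113.4000. Δ = (V_up−V_dn)/(S_up−S_dn) = (175.2000−15.1700)/(136.0800−95.2560) = 3.9200. V = [p*·175.2000 + (1−p*)·15.1700]/1.06 = 106.5718. B = V − Δ·S = -337.9560.
(1,1): S=162.0000. Δ = (V_up−V_dn)/(S_up−S_dn) = (158.2800−175.2000)/(194.4000−136.0800) = -0.2901. V = [p*·158.2800 + (1−p*)·175.2000]/1.06 = 155.5283. B = V − Δ·S = 202.5283.
(0,0): S=135.0000. Δ = (V_up−V_dn)/(S_up−S_dn) = (155.5283−106.5718)/(162.0000−113.4000) = 1.0073. V = [p*·155.5283 + (1−p*)·106.5718]/1.06 = 128.7638. B = V − Δ·S = -7.2264.
Each (Δ,B) replicates both successor values, so the strategy is self-financing and V0 is arbitrage-free.

(0,0): Delta=1.0073 Bond=-7.2264
(1,0): Delta=3.9200 Bond=-337.9560
(1,1): Delta=-0.2901 Bond=202.5283
V0=128.7638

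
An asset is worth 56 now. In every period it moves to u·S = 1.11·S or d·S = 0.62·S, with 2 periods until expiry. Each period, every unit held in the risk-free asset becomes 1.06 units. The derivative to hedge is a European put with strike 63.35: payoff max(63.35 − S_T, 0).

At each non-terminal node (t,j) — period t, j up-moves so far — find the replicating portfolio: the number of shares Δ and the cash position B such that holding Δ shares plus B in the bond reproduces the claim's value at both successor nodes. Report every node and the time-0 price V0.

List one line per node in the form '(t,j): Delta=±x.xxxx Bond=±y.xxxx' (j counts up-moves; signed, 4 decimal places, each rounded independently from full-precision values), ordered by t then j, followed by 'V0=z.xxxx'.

No-arbitrage ⇒ martingale measure with p* = (R−d)/(u−d) = 0.8980.
Terminal values V(2,·): V(2,0)=41.8236, V(2,1)=24.8108, V(2,2)=0.0000
  t=1,j=0: stock 34.7200 → up 38.5392 (V=24.8108), down 21.5264 (V=41.8236). Price 25.0442; hedge Δ=-1.0000, bond B=59.7642.
  t=1,j=1: stock 62.1600 → up 68.9976 (V=0.0000), down 38.5392 (V=24.8108). Price 2.3884; hedge Δ=-0.8146, bond B=53.0227.
  t=0,j=0: stock 56.0000 → up 62.1600 (V=2.3884), down 34.7200 (V=25.0442). Price 4.4342; hedge Δ=-0.8256, bond B=50.6704.
Check: Δ(0,0)·S0 + B(0,0) = 4.4342 = V0.

(0,0): Delta=-0.8256 Bond=50.6704
(1,0): Delta=-1.0000 Bond=59.7642
(1,1): Delta=-0.8146 Bond=53.0227
V0=4.4342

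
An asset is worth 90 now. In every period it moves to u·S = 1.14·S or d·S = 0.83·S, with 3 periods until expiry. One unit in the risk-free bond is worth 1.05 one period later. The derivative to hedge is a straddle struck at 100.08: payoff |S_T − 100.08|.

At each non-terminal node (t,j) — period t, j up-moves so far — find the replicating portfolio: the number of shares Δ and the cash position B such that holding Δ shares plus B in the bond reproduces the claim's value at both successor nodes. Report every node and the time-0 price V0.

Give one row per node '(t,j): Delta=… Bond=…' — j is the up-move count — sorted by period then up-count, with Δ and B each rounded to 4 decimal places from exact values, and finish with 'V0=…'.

(0,0): Delta=0.0891 Bond=8.9694
(1,0): Delta=-1.0000 Bond=90.7755
(1,1): Delta=0.4135 Bond=-23.8648
(2,0): Delta=-1.0000 Bond=95.3143
(2,1): Delta=-1.0000 Bond=95.3143
(2,2): Delta=0.8345 Bond=-74.3013
V0=16.9907

Under the risk-neutral measure, an up-move has probability p* = (R−d)/(u−d) = 0.7097 and values discount at R = 1.05.
Payoff layer (t=3): V(3,0)=48.6192, V(3,1)=29.3989, V(3,2)=2.9999, V(3,3)=33.2590
  t=2,j=0: stock 62.0010 → up 70.6811 (V=29.3989), down 51.4608 (V=48.6192). Price 33.3133; hedge Δ=-1.0000, bond B=95.3143.
  t=2,j=1: stock 85.1580 → up 97.0801 (V=2.9999), down 70.6811 (V=29.3989). Price 10.1563; hedge Δ=-1.0000, bond B=95.3143.
  t=2,j=2: stock 116.9640 → up 133.3390 (V=33.2590), down 97.0801 (V=2.9999). Price 23.3086; hedge Δ=0.8345, bond B=-74.3013.
  t=1,j=0: stock 74.7000 → up 85.1580 (V=10.1563), down 62.0010 (V=33.3133). Price 16.0755; hedge Δ=-1.0000, bond B=90.7755.
  t=1,j=1: stock 102.6000 → up 116.9640 (V=23.3086), down 85.1580 (V=10.1563). Price 18.5621; hedge Δ=0.4135, bond B=-23.8648.
  t=0,j=0: stock 90.0000 → up 102.6000 (V=18.5621), down 74.7000 (V=16.0755). Price 16.9907; hedge Δ=0.0891, bond B=8.9694.
The time-0 hedge costs 16.9907, which is the no-arbitrage price.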